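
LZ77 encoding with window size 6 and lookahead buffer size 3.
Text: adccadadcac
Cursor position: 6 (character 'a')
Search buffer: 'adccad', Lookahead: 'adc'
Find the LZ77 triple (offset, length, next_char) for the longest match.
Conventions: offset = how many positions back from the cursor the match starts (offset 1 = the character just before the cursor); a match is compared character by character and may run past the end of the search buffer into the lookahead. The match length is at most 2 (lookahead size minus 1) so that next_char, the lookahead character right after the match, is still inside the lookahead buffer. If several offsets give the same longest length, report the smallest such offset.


Try each offset into the search buffer:
  offset=1 (pos 5, char 'd'): match length 0
  offset=2 (pos 4, char 'a'): match length 2
  offset=3 (pos 3, char 'c'): match length 0
  offset=4 (pos 2, char 'c'): match length 0
  offset=5 (pos 1, char 'd'): match length 0
  offset=6 (pos 0, char 'a'): match length 2
Longest match has length 2, found at offsets 2, 6; take the smallest, offset 2.
next_char = character at position 6 + 2 = 8 -> 'c'

Best match: offset=2, length=2 (matching 'ad' starting at position 4)
LZ77 triple: (2, 2, 'c')


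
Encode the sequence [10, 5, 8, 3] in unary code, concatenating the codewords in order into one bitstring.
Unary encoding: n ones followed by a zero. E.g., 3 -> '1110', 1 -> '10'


Encode each number as n ones followed by a terminating 0:
  10 -> 11111111110 (11 bits)
  5 -> 111110 (6 bits)
  8 -> 111111110 (9 bits)
  3 -> 1110 (4 bits)
Total length = 11 + 6 + 9 + 4 = 30 bits.

Unary([10, 5, 8, 3]) = 111111111101111101111111101110 (30 bits)


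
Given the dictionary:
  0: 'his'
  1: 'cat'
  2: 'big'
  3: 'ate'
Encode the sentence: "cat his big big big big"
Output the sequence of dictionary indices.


Look up each word in the dictionary:
  'cat' -> 1
  'his' -> 0
  'big' -> 2
  'big' -> 2
  'big' -> 2
  'big' -> 2

Encoded: [1, 0, 2, 2, 2, 2]


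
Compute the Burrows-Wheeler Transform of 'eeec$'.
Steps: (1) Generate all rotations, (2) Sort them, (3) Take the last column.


Rotations (sorted):
  0: $eeec -> last char: c
  1: c$eee -> last char: e
  2: ec$ee -> last char: e
  3: eec$e -> last char: e
  4: eeec$ -> last char: $


BWT = ceee$


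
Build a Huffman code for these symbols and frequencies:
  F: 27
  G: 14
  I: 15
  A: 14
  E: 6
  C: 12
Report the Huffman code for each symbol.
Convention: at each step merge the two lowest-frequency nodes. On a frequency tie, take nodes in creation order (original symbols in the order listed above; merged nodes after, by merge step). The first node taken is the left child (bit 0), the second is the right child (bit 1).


Huffman tree construction:
Step 1: Merge E(6) + C(12) = 18
Step 2: Merge G(14) + A(14) = 28
Step 3: Merge I(15) + (E+C)(18) = 33
Step 4: Merge F(27) + (G+A)(28) = 55
Step 5: Merge (I+(E+C))(33) + (F+(G+A))(55) = 88
Read each symbol's code off the tree from the root (left child = 0, right child = 1).

Codes:
  F: 10 (length 2)
  G: 110 (length 3)
  I: 00 (length 2)
  A: 111 (length 3)
  E: 010 (length 3)
  C: 011 (length 3)
Average code length: 222/88 = 2.5227 bits/symbol


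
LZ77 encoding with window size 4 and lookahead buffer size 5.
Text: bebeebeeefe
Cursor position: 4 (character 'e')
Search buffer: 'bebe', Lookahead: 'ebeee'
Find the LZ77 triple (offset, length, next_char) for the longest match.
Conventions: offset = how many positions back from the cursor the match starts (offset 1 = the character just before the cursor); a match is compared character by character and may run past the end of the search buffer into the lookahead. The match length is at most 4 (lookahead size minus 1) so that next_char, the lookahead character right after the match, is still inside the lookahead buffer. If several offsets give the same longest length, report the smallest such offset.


Try each offset into the search buffer:
  offset=1 (pos 3, char 'e'): match length 1
  offset=2 (pos 2, char 'b'): match length 0
  offset=3 (pos 1, char 'e'): match length 4
  offset=4 (pos 0, char 'b'): match length 0
Longest match has length 4 at offset 3.
next_char = character at position 4 + 4 = 8 -> 'e'

Best match: offset=3, length=4 (matching 'ebee' starting at position 1)
LZ77 triple: (3, 4, 'e')


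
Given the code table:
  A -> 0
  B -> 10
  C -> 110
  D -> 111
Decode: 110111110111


Decoding:
110 -> C
111 -> D
110 -> C
111 -> D


Result: CDCD


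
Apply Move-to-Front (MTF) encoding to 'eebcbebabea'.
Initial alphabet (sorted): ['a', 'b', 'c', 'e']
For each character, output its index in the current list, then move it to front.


MTF encoding:
'e': index 3 in ['a', 'b', 'c', 'e'] -> ['e', 'a', 'b', 'c']
'e': index 0 in ['e', 'a', 'b', 'c'] -> ['e', 'a', 'b', 'c']
'b': index 2 in ['e', 'a', 'b', 'c'] -> ['b', 'e', 'a', 'c']
'c': index 3 in ['b', 'e', 'a', 'c'] -> ['c', 'b', 'e', 'a']
'b': index 1 in ['c', 'b', 'e', 'a'] -> ['b', 'c', 'e', 'a']
'e': index 2 in ['b', 'c', 'e', 'a'] -> ['e', 'b', 'c', 'a']
'b': index 1 in ['e', 'b', 'c', 'a'] -> ['b', 'e', 'c', 'a']
'a': index 3 in ['b', 'e', 'c', 'a'] -> ['a', 'b', 'e', 'c']
'b': index 1 in ['a', 'b', 'e', 'c'] -> ['b', 'a', 'e', 'c']
'e': index 2 in ['b', 'a', 'e', 'c'] -> ['e', 'b', 'a', 'c']
'a': index 2 in ['e', 'b', 'a', 'c'] -> ['a', 'e', 'b', 'c']


Output: [3, 0, 2, 3, 1, 2, 1, 3, 1, 2, 2]


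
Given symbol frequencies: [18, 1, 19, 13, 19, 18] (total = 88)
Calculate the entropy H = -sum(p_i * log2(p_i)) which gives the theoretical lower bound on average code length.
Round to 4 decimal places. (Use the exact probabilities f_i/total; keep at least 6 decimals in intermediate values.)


Per-symbol terms -p_i * log2(p_i) with p_i = f_i/88:
  p = 18/88 = 0.204545: log2(p) = -2.289507, -p*log2(p) = 0.468308
  p = 1/88 = 0.011364: log2(p) = -6.459432, -p*log2(p) = 0.073403
  p = 19/88 = 0.215909: log2(p) = -2.211504, -p*log2(p) = 0.477484
  p = 13/88 = 0.147727: log2(p) = -2.758992, -p*log2(p) = 0.407578
  p = 19/88 = 0.215909: log2(p) = -2.211504, -p*log2(p) = 0.477484
  p = 18/88 = 0.204545: log2(p) = -2.289507, -p*log2(p) = 0.468308
H = 0.468308 + 0.073403 + 0.477484 + 0.407578 + 0.477484 + 0.468308 = 2.372565

H = 2.3726 bits/symbol


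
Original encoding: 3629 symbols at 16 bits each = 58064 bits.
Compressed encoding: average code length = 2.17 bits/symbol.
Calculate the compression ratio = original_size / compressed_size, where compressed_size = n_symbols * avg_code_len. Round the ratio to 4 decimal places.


original_size = n_symbols * orig_bits = 3629 * 16 = 58064 bits
compressed_size = n_symbols * avg_code_len = 3629 * 2.17 = 7874.93 bits
ratio = original_size / compressed_size = 58064 / 7874.93 = 7.3733

Compression ratio = 7.3733


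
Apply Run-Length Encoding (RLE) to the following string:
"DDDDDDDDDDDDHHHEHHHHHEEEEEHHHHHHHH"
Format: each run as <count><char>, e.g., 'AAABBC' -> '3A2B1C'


Scanning runs left to right:
  i=0: run of 'D' x 12 -> '12D'
  i=12: run of 'H' x 3 -> '3H'
  i=15: run of 'E' x 1 -> '1E'
  i=16: run of 'H' x 5 -> '5H'
  i=21: run of 'E' x 5 -> '5E'
  i=26: run of 'H' x 8 -> '8H'

RLE = 12D3H1E5H5E8H


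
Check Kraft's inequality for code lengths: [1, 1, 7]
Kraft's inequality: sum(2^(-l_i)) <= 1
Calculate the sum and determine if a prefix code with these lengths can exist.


Sum = 2^(-1) + 2^(-1) + 2^(-7)
    = 0.5 + 0.5 + 0.0078125
    = 129/128 = 1.0078125
Since 1.0078125 > 1, Kraft's inequality is NOT satisfied.
A prefix code with these lengths CANNOT exist.

Kraft sum = 1.0078125. Not satisfied.


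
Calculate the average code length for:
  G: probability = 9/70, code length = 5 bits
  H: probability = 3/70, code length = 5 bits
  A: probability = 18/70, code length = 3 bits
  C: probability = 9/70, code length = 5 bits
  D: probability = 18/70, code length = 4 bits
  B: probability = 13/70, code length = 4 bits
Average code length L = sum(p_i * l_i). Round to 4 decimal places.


Weighted contributions p_i * l_i:
  G: (9/70) * 5 = 45/70
  H: (3/70) * 5 = 15/70
  A: (18/70) * 3 = 54/70
  C: (9/70) * 5 = 45/70
  D: (18/70) * 4 = 72/70
  B: (13/70) * 4 = 52/70
Sum = (45 + 15 + 54 + 45 + 72 + 52)/70 = 283/70

L = 283/70 = 4.0429 bits/symbol


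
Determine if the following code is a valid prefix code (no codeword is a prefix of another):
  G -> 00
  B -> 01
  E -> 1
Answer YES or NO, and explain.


Checking each pair (does one codeword prefix another?):
  G='00' vs B='01': no prefix
  G='00' vs E='1': no prefix
  B='01' vs G='00': no prefix
  B='01' vs E='1': no prefix
  E='1' vs G='00': no prefix
  E='1' vs B='01': no prefix
No violation found over all pairs.

YES -- this is a valid prefix code. No codeword is a prefix of any other codeword.


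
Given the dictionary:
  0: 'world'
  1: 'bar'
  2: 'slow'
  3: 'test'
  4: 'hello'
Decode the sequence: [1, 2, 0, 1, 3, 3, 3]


Look up each index in the dictionary:
  1 -> 'bar'
  2 -> 'slow'
  0 -> 'world'
  1 -> 'bar'
  3 -> 'test'
  3 -> 'test'
  3 -> 'test'

Decoded: "bar slow world bar test test test"


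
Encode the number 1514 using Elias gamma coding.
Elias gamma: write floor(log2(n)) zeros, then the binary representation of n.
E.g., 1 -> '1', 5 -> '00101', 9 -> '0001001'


num_bits = floor(log2(1514)) + 1 = 11
leading_zeros = num_bits - 1 = 10
binary(1514) = 10111101010

Elias gamma(1514) = '0000000000' + '10111101010' = 000000000010111101010 (21 bits)


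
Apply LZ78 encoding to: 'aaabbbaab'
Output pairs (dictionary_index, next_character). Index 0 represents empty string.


LZ78 encoding steps:
Dictionary: {0: ''}
Step 1: w='' (idx 0), next='a' -> output (0, 'a'), add 'a' as idx 1
Step 2: w='a' (idx 1), next='a' -> output (1, 'a'), add 'aa' as idx 2
Step 3: w='' (idx 0), next='b' -> output (0, 'b'), add 'b' as idx 3
Step 4: w='b' (idx 3), next='b' -> output (3, 'b'), add 'bb' as idx 4
Step 5: w='aa' (idx 2), next='b' -> output (2, 'b'), add 'aab' as idx 5


Encoded: [(0, 'a'), (1, 'a'), (0, 'b'), (3, 'b'), (2, 'b')]


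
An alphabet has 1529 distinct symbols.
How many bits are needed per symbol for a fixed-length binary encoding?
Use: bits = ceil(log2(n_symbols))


log2(1529) = 10.5784
Bracket: 2^10 = 1024 < 1529 <= 2^11 = 2048
So ceil(log2(1529)) = 11

bits = ceil(log2(1529)) = ceil(10.5784) = 11 bits


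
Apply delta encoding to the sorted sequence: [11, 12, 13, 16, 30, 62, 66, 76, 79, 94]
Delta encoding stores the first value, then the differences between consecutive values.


First value: 11
Deltas:
  12 - 11 = 1
  13 - 12 = 1
  16 - 13 = 3
  30 - 16 = 14
  62 - 30 = 32
  66 - 62 = 4
  76 - 66 = 10
  79 - 76 = 3
  94 - 79 = 15


Delta encoded: [11, 1, 1, 3, 14, 32, 4, 10, 3, 15]


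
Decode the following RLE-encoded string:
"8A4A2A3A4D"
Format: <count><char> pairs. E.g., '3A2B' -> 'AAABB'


Expanding each <count><char> pair:
  8A -> 'AAAAAAAA'
  4A -> 'AAAA'
  2A -> 'AA'
  3A -> 'AAA'
  4D -> 'DDDD'

Decoded = AAAAAAAAAAAAAAAAADDDD


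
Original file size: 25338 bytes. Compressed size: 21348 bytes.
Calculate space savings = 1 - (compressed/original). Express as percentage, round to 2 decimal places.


ratio = compressed/original = 21348/25338 = 0.842529
savings = 1 - ratio = 1 - 0.842529 = 0.157471
as a percentage: 0.157471 * 100 = 15.75%

Space savings = 1 - 21348/25338 = 15.75%


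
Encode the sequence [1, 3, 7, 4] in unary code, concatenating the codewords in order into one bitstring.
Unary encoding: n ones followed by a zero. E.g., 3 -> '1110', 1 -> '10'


Encode each number as n ones followed by a terminating 0:
  1 -> 10 (2 bits)
  3 -> 1110 (4 bits)
  7 -> 11111110 (8 bits)
  4 -> 11110 (5 bits)
Total length = 2 + 4 + 8 + 5 = 19 bits.

Unary([1, 3, 7, 4]) = 1011101111111011110 (19 bits)


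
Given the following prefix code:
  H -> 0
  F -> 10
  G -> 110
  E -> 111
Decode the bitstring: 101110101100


Decoding step by step:
Bits 10 -> F
Bits 111 -> E
Bits 0 -> H
Bits 10 -> F
Bits 110 -> G
Bits 0 -> H


Decoded message: FEHFGH


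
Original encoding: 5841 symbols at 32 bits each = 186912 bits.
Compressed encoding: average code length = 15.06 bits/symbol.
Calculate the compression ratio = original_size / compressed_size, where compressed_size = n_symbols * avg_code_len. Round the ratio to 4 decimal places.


original_size = n_symbols * orig_bits = 5841 * 32 = 186912 bits
compressed_size = n_symbols * avg_code_len = 5841 * 15.06 = 87965.46 bits
ratio = original_size / compressed_size = 186912 / 87965.46 = 2.1248

Compression ratio = 2.1248


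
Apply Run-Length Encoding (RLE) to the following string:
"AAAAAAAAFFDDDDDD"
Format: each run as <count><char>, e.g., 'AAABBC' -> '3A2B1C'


Scanning runs left to right:
  i=0: run of 'A' x 8 -> '8A'
  i=8: run of 'F' x 2 -> '2F'
  i=10: run of 'D' x 6 -> '6D'

RLE = 8A2F6D


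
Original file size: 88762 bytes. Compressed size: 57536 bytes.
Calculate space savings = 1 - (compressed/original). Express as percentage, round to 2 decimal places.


ratio = compressed/original = 57536/88762 = 0.648205
savings = 1 - ratio = 1 - 0.648205 = 0.351795
as a percentage: 0.351795 * 100 = 35.18%

Space savings = 1 - 57536/88762 = 35.18%


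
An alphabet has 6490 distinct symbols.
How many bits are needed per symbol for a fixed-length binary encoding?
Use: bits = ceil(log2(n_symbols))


log2(6490) = 12.664
Bracket: 2^12 = 4096 < 6490 <= 2^13 = 8192
So ceil(log2(6490)) = 13

bits = ceil(log2(6490)) = ceil(12.664) = 13 bits


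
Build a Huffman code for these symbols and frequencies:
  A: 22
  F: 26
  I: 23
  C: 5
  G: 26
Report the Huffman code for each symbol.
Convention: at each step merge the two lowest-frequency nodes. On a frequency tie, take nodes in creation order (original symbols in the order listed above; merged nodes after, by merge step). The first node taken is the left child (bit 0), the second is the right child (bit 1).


Huffman tree construction:
Step 1: Merge C(5) + A(22) = 27
Step 2: Merge I(23) + F(26) = 49
Step 3: Merge G(26) + (C+A)(27) = 53
Step 4: Merge (I+F)(49) + (G+(C+A))(53) = 102
Read each symbol's code off the tree from the root (left child = 0, right child = 1).

Codes:
  A: 111 (length 3)
  F: 01 (length 2)
  I: 00 (length 2)
  C: 110 (length 3)
  G: 10 (length 2)
Average code length: 231/102 = 2.2647 bits/symbol


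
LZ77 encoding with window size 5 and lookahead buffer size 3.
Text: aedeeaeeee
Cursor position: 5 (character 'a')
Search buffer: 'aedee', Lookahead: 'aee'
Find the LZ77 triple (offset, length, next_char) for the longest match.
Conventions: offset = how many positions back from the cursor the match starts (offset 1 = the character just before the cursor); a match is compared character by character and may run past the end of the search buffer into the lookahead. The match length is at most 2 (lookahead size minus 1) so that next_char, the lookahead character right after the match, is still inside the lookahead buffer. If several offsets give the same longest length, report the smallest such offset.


Try each offset into the search buffer:
  offset=1 (pos 4, char 'e'): match length 0
  offset=2 (pos 3, char 'e'): match length 0
  offset=3 (pos 2, char 'd'): match length 0
  offset=4 (pos 1, char 'e'): match length 0
  offset=5 (pos 0, char 'a'): match length 2
Longest match has length 2 at offset 5.
next_char = character at position 5 + 2 = 7 -> 'e'

Best match: offset=5, length=2 (matching 'ae' starting at position 0)
LZ77 triple: (5, 2, 'e')


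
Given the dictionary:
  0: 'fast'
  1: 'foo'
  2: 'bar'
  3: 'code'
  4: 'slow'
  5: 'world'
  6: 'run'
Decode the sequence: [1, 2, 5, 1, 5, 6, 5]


Look up each index in the dictionary:
  1 -> 'foo'
  2 -> 'bar'
  5 -> 'world'
  1 -> 'foo'
  5 -> 'world'
  6 -> 'run'
  5 -> 'world'

Decoded: "foo bar world foo world run world"


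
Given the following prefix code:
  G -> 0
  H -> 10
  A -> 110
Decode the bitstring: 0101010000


Decoding step by step:
Bits 0 -> G
Bits 10 -> H
Bits 10 -> H
Bits 10 -> H
Bits 0 -> G
Bits 0 -> G
Bits 0 -> G


Decoded message: GHHHGGG


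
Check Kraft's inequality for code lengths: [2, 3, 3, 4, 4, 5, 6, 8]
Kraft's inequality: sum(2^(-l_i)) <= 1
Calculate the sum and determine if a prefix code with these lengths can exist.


Sum = 2^(-2) + 2^(-3) + 2^(-3) + 2^(-4) + 2^(-4) + 2^(-5) + 2^(-6) + 2^(-8)
    = 0.25 + 0.125 + 0.125 + 0.0625 + 0.0625 + 0.03125 + 0.015625 + 0.00390625
    = 173/256 = 0.67578125
Since 0.67578125 <= 1, Kraft's inequality IS satisfied.
A prefix code with these lengths CAN exist.

Kraft sum = 0.67578125. Satisfied.


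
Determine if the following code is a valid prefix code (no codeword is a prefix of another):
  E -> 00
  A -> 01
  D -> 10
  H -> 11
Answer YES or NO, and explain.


Checking each pair (does one codeword prefix another?):
  E='00' vs A='01': no prefix
  E='00' vs D='10': no prefix
  E='00' vs H='11': no prefix
  A='01' vs E='00': no prefix
  A='01' vs D='10': no prefix
  A='01' vs H='11': no prefix
  D='10' vs E='00': no prefix
  D='10' vs A='01': no prefix
  D='10' vs H='11': no prefix
  H='11' vs E='00': no prefix
  H='11' vs A='01': no prefix
  H='11' vs D='10': no prefix
No violation found over all pairs.

YES -- this is a valid prefix code. No codeword is a prefix of any other codeword.


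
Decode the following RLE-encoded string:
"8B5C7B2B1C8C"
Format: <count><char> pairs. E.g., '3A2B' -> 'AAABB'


Expanding each <count><char> pair:
  8B -> 'BBBBBBBB'
  5C -> 'CCCCC'
  7B -> 'BBBBBBB'
  2B -> 'BB'
  1C -> 'C'
  8C -> 'CCCCCCCC'

Decoded = BBBBBBBBCCCCCBBBBBBBBBCCCCCCCCC


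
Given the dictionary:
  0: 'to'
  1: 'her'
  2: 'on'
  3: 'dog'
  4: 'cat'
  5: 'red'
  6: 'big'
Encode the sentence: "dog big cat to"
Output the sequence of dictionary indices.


Look up each word in the dictionary:
  'dog' -> 3
  'big' -> 6
  'cat' -> 4
  'to' -> 0

Encoded: [3, 6, 4, 0]


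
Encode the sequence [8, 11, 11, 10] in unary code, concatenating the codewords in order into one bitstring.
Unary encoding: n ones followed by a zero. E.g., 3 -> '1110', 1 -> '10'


Encode each number as n ones followed by a terminating 0:
  8 -> 111111110 (9 bits)
  11 -> 111111111110 (12 bits)
  11 -> 111111111110 (12 bits)
  10 -> 11111111110 (11 bits)
Total length = 9 + 12 + 12 + 11 = 44 bits.

Unary([8, 11, 11, 10]) = 11111111011111111111011111111111011111111110 (44 bits)


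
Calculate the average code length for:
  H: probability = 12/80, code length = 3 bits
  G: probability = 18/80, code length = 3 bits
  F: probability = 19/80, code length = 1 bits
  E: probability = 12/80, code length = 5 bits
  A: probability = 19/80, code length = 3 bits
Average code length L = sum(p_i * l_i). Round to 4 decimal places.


Weighted contributions p_i * l_i:
  H: (12/80) * 3 = 36/80
  G: (18/80) * 3 = 54/80
  F: (19/80) * 1 = 19/80
  E: (12/80) * 5 = 60/80
  A: (19/80) * 3 = 57/80
Sum = (36 + 54 + 19 + 60 + 57)/80 = 226/80

L = 226/80 = 2.8250 bits/symbol


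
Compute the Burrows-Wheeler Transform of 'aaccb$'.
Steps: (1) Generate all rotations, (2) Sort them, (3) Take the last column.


Rotations (sorted):
  0: $aaccb -> last char: b
  1: aaccb$ -> last char: $
  2: accb$a -> last char: a
  3: b$aacc -> last char: c
  4: cb$aac -> last char: c
  5: ccb$aa -> last char: a


BWT = b$acca


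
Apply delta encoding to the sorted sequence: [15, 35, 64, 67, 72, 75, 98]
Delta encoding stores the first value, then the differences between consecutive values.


First value: 15
Deltas:
  35 - 15 = 20
  64 - 35 = 29
  67 - 64 = 3
  72 - 67 = 5
  75 - 72 = 3
  98 - 75 = 23


Delta encoded: [15, 20, 29, 3, 5, 3, 23]


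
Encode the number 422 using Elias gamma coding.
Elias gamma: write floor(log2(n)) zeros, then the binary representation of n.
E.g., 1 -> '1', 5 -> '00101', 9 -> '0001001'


num_bits = floor(log2(422)) + 1 = 9
leading_zeros = num_bits - 1 = 8
binary(422) = 110100110

Elias gamma(422) = '00000000' + '110100110' = 00000000110100110 (17 bits)


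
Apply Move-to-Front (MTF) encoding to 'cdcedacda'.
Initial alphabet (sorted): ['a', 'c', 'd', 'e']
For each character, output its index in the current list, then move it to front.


MTF encoding:
'c': index 1 in ['a', 'c', 'd', 'e'] -> ['c', 'a', 'd', 'e']
'd': index 2 in ['c', 'a', 'd', 'e'] -> ['d', 'c', 'a', 'e']
'c': index 1 in ['d', 'c', 'a', 'e'] -> ['c', 'd', 'a', 'e']
'e': index 3 in ['c', 'd', 'a', 'e'] -> ['e', 'c', 'd', 'a']
'd': index 2 in ['e', 'c', 'd', 'a'] -> ['d', 'e', 'c', 'a']
'a': index 3 in ['d', 'e', 'c', 'a'] -> ['a', 'd', 'e', 'c']
'c': index 3 in ['a', 'd', 'e', 'c'] -> ['c', 'a', 'd', 'e']
'd': index 2 in ['c', 'a', 'd', 'e'] -> ['d', 'c', 'a', 'e']
'a': index 2 in ['d', 'c', 'a', 'e'] -> ['a', 'd', 'c', 'e']


Output: [1, 2, 1, 3, 2, 3, 3, 2, 2]


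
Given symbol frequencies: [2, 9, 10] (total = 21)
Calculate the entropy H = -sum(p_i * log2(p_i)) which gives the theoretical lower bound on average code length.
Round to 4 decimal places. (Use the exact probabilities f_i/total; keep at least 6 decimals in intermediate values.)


Per-symbol terms -p_i * log2(p_i) with p_i = f_i/21:
  p = 2/21 = 0.095238: log2(p) = -3.392317, -p*log2(p) = 0.323078
  p = 9/21 = 0.428571: log2(p) = -1.222392, -p*log2(p) = 0.523882
  p = 10/21 = 0.476190: log2(p) = -1.070389, -p*log2(p) = 0.509709
H = 0.323078 + 0.523882 + 0.509709 = 1.356669

H = 1.3567 bits/symbol


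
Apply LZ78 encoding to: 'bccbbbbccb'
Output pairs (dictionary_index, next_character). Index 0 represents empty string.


LZ78 encoding steps:
Dictionary: {0: ''}
Step 1: w='' (idx 0), next='b' -> output (0, 'b'), add 'b' as idx 1
Step 2: w='' (idx 0), next='c' -> output (0, 'c'), add 'c' as idx 2
Step 3: w='c' (idx 2), next='b' -> output (2, 'b'), add 'cb' as idx 3
Step 4: w='b' (idx 1), next='b' -> output (1, 'b'), add 'bb' as idx 4
Step 5: w='b' (idx 1), next='c' -> output (1, 'c'), add 'bc' as idx 5
Step 6: w='cb' (idx 3), end of input -> output (3, '')


Encoded: [(0, 'b'), (0, 'c'), (2, 'b'), (1, 'b'), (1, 'c'), (3, '')]


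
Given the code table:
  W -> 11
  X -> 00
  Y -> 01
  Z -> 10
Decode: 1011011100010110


Decoding:
10 -> Z
11 -> W
01 -> Y
11 -> W
00 -> X
01 -> Y
01 -> Y
10 -> Z


Result: ZWYWXYYZ


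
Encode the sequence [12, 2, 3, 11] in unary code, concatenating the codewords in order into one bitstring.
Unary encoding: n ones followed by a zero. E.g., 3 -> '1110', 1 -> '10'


Encode each number as n ones followed by a terminating 0:
  12 -> 1111111111110 (13 bits)
  2 -> 110 (3 bits)
  3 -> 1110 (4 bits)
  11 -> 111111111110 (12 bits)
Total length = 13 + 3 + 4 + 12 = 32 bits.

Unary([12, 2, 3, 11]) = 11111111111101101110111111111110 (32 bits)


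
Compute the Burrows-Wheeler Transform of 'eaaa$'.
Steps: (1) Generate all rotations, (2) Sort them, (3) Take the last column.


Rotations (sorted):
  0: $eaaa -> last char: a
  1: a$eaa -> last char: a
  2: aa$ea -> last char: a
  3: aaa$e -> last char: e
  4: eaaa$ -> last char: $


BWT = aaae$


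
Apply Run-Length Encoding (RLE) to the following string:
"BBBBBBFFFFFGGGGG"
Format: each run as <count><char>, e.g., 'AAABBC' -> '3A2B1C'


Scanning runs left to right:
  i=0: run of 'B' x 6 -> '6B'
  i=6: run of 'F' x 5 -> '5F'
  i=11: run of 'G' x 5 -> '5G'

RLE = 6B5F5G


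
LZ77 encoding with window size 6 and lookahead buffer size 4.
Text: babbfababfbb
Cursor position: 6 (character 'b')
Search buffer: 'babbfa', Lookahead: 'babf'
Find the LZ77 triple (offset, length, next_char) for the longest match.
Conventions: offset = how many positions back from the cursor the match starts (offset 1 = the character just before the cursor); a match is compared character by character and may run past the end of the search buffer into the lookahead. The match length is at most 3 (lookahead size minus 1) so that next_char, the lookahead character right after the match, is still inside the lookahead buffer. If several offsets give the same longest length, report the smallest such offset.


Try each offset into the search buffer:
  offset=1 (pos 5, char 'a'): match length 0
  offset=2 (pos 4, char 'f'): match length 0
  offset=3 (pos 3, char 'b'): match length 1
  offset=4 (pos 2, char 'b'): match length 1
  offset=5 (pos 1, char 'a'): match length 0
  offset=6 (pos 0, char 'b'): match length 3
Longest match has length 3 at offset 6.
next_char = character at position 6 + 3 = 9 -> 'f'

Best match: offset=6, length=3 (matching 'bab' starting at position 0)
LZ77 triple: (6, 3, 'f')


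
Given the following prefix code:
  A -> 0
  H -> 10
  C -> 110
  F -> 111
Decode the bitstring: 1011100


Decoding step by step:
Bits 10 -> H
Bits 111 -> F
Bits 0 -> A
Bits 0 -> A


Decoded message: HFAA


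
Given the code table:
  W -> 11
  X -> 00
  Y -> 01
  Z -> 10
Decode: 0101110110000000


Decoding:
01 -> Y
01 -> Y
11 -> W
01 -> Y
10 -> Z
00 -> X
00 -> X
00 -> X


Result: YYWYZXXX


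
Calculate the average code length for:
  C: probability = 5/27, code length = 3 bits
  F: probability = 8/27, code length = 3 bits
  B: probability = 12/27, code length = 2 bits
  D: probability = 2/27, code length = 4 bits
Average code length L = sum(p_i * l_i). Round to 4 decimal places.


Weighted contributions p_i * l_i:
  C: (5/27) * 3 = 15/27
  F: (8/27) * 3 = 24/27
  B: (12/27) * 2 = 24/27
  D: (2/27) * 4 = 8/27
Sum = (15 + 24 + 24 + 8)/27 = 71/27

L = 71/27 = 2.6296 bits/symbol


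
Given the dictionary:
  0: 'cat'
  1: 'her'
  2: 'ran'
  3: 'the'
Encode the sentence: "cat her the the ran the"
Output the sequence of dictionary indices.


Look up each word in the dictionary:
  'cat' -> 0
  'her' -> 1
  'the' -> 3
  'the' -> 3
  'ran' -> 2
  'the' -> 3

Encoded: [0, 1, 3, 3, 2, 3]


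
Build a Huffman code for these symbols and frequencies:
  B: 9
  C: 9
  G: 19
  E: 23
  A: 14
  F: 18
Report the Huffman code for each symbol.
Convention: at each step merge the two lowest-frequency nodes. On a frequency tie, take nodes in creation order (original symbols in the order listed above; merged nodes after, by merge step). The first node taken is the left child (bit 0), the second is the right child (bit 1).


Huffman tree construction:
Step 1: Merge B(9) + C(9) = 18
Step 2: Merge A(14) + F(18) = 32
Step 3: Merge (B+C)(18) + G(19) = 37
Step 4: Merge E(23) + (A+F)(32) = 55
Step 5: Merge ((B+C)+G)(37) + (E+(A+F))(55) = 92
Read each symbol's code off the tree from the root (left child = 0, right child = 1).

Codes:
  B: 000 (length 3)
  C: 001 (length 3)
  G: 01 (length 2)
  E: 10 (length 2)
  A: 110 (length 3)
  F: 111 (length 3)
Average code length: 234/92 = 2.5435 bits/symbol


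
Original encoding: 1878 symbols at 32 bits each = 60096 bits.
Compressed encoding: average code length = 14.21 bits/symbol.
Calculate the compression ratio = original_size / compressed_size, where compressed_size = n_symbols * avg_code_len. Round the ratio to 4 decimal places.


original_size = n_symbols * orig_bits = 1878 * 32 = 60096 bits
compressed_size = n_symbols * avg_code_len = 1878 * 14.21 = 26686.38 bits
ratio = original_size / compressed_size = 60096 / 26686.38 = 2.2519

Compression ratio = 2.2519


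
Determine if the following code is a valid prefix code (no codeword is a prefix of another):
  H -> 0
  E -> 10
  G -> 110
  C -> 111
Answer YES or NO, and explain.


Checking each pair (does one codeword prefix another?):
  H='0' vs E='10': no prefix
  H='0' vs G='110': no prefix
  H='0' vs C='111': no prefix
  E='10' vs H='0': no prefix
  E='10' vs G='110': no prefix
  E='10' vs C='111': no prefix
  G='110' vs H='0': no prefix
  G='110' vs E='10': no prefix
  G='110' vs C='111': no prefix
  C='111' vs H='0': no prefix
  C='111' vs E='10': no prefix
  C='111' vs G='110': no prefix
No violation found over all pairs.

YES -- this is a valid prefix code. No codeword is a prefix of any other codeword.


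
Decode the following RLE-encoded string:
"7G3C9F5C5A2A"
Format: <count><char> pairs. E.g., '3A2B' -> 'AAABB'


Expanding each <count><char> pair:
  7G -> 'GGGGGGG'
  3C -> 'CCC'
  9F -> 'FFFFFFFFF'
  5C -> 'CCCCC'
  5A -> 'AAAAA'
  2A -> 'AA'

Decoded = GGGGGGGCCCFFFFFFFFFCCCCCAAAAAAA


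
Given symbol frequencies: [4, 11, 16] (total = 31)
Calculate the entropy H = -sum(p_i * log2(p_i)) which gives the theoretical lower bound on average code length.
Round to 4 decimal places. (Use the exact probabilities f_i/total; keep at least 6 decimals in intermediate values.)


Per-symbol terms -p_i * log2(p_i) with p_i = f_i/31:
  p = 4/31 = 0.129032: log2(p) = -2.954196, -p*log2(p) = 0.381187
  p = 11/31 = 0.354839: log2(p) = -1.494765, -p*log2(p) = 0.530400
  p = 16/31 = 0.516129: log2(p) = -0.954196, -p*log2(p) = 0.492488
H = 0.381187 + 0.530400 + 0.492488 = 1.404075

H = 1.4041 bits/symbol


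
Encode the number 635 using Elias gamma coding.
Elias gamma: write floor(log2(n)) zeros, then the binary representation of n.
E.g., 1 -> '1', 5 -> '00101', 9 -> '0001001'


num_bits = floor(log2(635)) + 1 = 10
leading_zeros = num_bits - 1 = 9
binary(635) = 1001111011

Elias gamma(635) = '000000000' + '1001111011' = 0000000001001111011 (19 bits)


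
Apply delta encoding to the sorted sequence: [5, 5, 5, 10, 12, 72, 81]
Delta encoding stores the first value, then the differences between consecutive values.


First value: 5
Deltas:
  5 - 5 = 0
  5 - 5 = 0
  10 - 5 = 5
  12 - 10 = 2
  72 - 12 = 60
  81 - 72 = 9


Delta encoded: [5, 0, 0, 5, 2, 60, 9]


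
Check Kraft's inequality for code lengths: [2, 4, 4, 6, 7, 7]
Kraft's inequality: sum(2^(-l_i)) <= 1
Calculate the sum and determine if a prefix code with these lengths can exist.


Sum = 2^(-2) + 2^(-4) + 2^(-4) + 2^(-6) + 2^(-7) + 2^(-7)
    = 0.25 + 0.0625 + 0.0625 + 0.015625 + 0.0078125 + 0.0078125
    = 52/128 = 0.40625
Since 0.40625 <= 1, Kraft's inequality IS satisfied.
A prefix code with these lengths CAN exist.

Kraft sum = 0.40625. Satisfied.


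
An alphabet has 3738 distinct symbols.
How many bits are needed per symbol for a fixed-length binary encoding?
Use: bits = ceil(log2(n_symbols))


log2(3738) = 11.8681
Bracket: 2^11 = 2048 < 3738 <= 2^12 = 4096
So ceil(log2(3738)) = 12

bits = ceil(log2(3738)) = ceil(11.8681) = 12 bits


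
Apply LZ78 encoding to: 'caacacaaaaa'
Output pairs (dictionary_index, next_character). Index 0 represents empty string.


LZ78 encoding steps:
Dictionary: {0: ''}
Step 1: w='' (idx 0), next='c' -> output (0, 'c'), add 'c' as idx 1
Step 2: w='' (idx 0), next='a' -> output (0, 'a'), add 'a' as idx 2
Step 3: w='a' (idx 2), next='c' -> output (2, 'c'), add 'ac' as idx 3
Step 4: w='ac' (idx 3), next='a' -> output (3, 'a'), add 'aca' as idx 4
Step 5: w='a' (idx 2), next='a' -> output (2, 'a'), add 'aa' as idx 5
Step 6: w='aa' (idx 5), end of input -> output (5, '')


Encoded: [(0, 'c'), (0, 'a'), (2, 'c'), (3, 'a'), (2, 'a'), (5, '')]


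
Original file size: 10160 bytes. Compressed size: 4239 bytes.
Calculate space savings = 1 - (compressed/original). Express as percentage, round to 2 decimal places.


ratio = compressed/original = 4239/10160 = 0.417224
savings = 1 - ratio = 1 - 0.417224 = 0.582776
as a percentage: 0.582776 * 100 = 58.28%

Space savings = 1 - 4239/10160 = 58.28%


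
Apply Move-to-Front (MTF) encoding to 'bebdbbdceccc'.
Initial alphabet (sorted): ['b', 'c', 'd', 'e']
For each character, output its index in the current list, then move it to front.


MTF encoding:
'b': index 0 in ['b', 'c', 'd', 'e'] -> ['b', 'c', 'd', 'e']
'e': index 3 in ['b', 'c', 'd', 'e'] -> ['e', 'b', 'c', 'd']
'b': index 1 in ['e', 'b', 'c', 'd'] -> ['b', 'e', 'c', 'd']
'd': index 3 in ['b', 'e', 'c', 'd'] -> ['d', 'b', 'e', 'c']
'b': index 1 in ['d', 'b', 'e', 'c'] -> ['b', 'd', 'e', 'c']
'b': index 0 in ['b', 'd', 'e', 'c'] -> ['b', 'd', 'e', 'c']
'd': index 1 in ['b', 'd', 'e', 'c'] -> ['d', 'b', 'e', 'c']
'c': index 3 in ['d', 'b', 'e', 'c'] -> ['c', 'd', 'b', 'e']
'e': index 3 in ['c', 'd', 'b', 'e'] -> ['e', 'c', 'd', 'b']
'c': index 1 in ['e', 'c', 'd', 'b'] -> ['c', 'e', 'd', 'b']
'c': index 0 in ['c', 'e', 'd', 'b'] -> ['c', 'e', 'd', 'b']
'c': index 0 in ['c', 'e', 'd', 'b'] -> ['c', 'e', 'd', 'b']


Output: [0, 3, 1, 3, 1, 0, 1, 3, 3, 1, 0, 0]


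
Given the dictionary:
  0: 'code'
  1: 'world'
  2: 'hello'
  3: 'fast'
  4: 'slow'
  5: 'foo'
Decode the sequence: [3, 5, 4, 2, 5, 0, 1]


Look up each index in the dictionary:
  3 -> 'fast'
  5 -> 'foo'
  4 -> 'slow'
  2 -> 'hello'
  5 -> 'foo'
  0 -> 'code'
  1 -> 'world'

Decoded: "fast foo slow hello foo code world"


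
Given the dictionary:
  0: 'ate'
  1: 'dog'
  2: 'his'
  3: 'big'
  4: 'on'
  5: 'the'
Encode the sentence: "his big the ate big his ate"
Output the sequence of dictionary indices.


Look up each word in the dictionary:
  'his' -> 2
  'big' -> 3
  'the' -> 5
  'ate' -> 0
  'big' -> 3
  'his' -> 2
  'ate' -> 0

Encoded: [2, 3, 5, 0, 3, 2, 0]


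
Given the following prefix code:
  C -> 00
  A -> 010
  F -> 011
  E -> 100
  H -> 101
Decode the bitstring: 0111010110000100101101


Decoding step by step:
Bits 011 -> F
Bits 101 -> H
Bits 011 -> F
Bits 00 -> C
Bits 00 -> C
Bits 100 -> E
Bits 101 -> H
Bits 101 -> H


Decoded message: FHFCCEHH


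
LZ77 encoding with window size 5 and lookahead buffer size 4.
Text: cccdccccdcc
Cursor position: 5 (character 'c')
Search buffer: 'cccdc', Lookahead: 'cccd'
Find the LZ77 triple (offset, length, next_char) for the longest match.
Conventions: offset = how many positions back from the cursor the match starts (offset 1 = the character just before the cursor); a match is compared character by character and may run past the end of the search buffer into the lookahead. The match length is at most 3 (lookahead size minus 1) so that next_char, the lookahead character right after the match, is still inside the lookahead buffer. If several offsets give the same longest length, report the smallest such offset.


Try each offset into the search buffer:
  offset=1 (pos 4, char 'c'): match length 3
  offset=2 (pos 3, char 'd'): match length 0
  offset=3 (pos 2, char 'c'): match length 1
  offset=4 (pos 1, char 'c'): match length 2
  offset=5 (pos 0, char 'c'): match length 3
Longest match has length 3, found at offsets 1, 5; take the smallest, offset 1.
next_char = character at position 5 + 3 = 8 -> 'd'

Best match: offset=1, length=3 (matching 'ccc' starting at position 4)
LZ77 triple: (1, 3, 'd')


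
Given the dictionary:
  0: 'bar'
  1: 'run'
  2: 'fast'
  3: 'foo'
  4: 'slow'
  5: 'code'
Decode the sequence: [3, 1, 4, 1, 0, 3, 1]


Look up each index in the dictionary:
  3 -> 'foo'
  1 -> 'run'
  4 -> 'slow'
  1 -> 'run'
  0 -> 'bar'
  3 -> 'foo'
  1 -> 'run'

Decoded: "foo run slow run bar foo run"


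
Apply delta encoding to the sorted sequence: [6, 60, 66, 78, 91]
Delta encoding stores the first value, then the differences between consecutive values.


First value: 6
Deltas:
  60 - 6 = 54
  66 - 60 = 6
  78 - 66 = 12
  91 - 78 = 13


Delta encoded: [6, 54, 6, 12, 13]


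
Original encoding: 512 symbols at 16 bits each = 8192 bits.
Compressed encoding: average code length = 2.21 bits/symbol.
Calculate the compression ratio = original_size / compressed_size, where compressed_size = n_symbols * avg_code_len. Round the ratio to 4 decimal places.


original_size = n_symbols * orig_bits = 512 * 16 = 8192 bits
compressed_size = n_symbols * avg_code_len = 512 * 2.21 = 1131.52 bits
ratio = original_size / compressed_size = 8192 / 1131.52 = 7.2398

Compression ratio = 7.2398


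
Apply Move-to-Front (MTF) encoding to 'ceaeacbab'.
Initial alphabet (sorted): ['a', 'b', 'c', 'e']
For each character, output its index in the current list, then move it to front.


MTF encoding:
'c': index 2 in ['a', 'b', 'c', 'e'] -> ['c', 'a', 'b', 'e']
'e': index 3 in ['c', 'a', 'b', 'e'] -> ['e', 'c', 'a', 'b']
'a': index 2 in ['e', 'c', 'a', 'b'] -> ['a', 'e', 'c', 'b']
'e': index 1 in ['a', 'e', 'c', 'b'] -> ['e', 'a', 'c', 'b']
'a': index 1 in ['e', 'a', 'c', 'b'] -> ['a', 'e', 'c', 'b']
'c': index 2 in ['a', 'e', 'c', 'b'] -> ['c', 'a', 'e', 'b']
'b': index 3 in ['c', 'a', 'e', 'b'] -> ['b', 'c', 'a', 'e']
'a': index 2 in ['b', 'c', 'a', 'e'] -> ['a', 'b', 'c', 'e']
'b': index 1 in ['a', 'b', 'c', 'e'] -> ['b', 'a', 'c', 'e']


Output: [2, 3, 2, 1, 1, 2, 3, 2, 1]


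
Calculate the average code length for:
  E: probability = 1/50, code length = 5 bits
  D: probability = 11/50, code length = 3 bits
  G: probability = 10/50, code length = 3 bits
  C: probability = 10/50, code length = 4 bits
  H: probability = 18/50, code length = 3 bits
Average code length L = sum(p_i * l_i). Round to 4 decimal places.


Weighted contributions p_i * l_i:
  E: (1/50) * 5 = 5/50
  D: (11/50) * 3 = 33/50
  G: (10/50) * 3 = 30/50
  C: (10/50) * 4 = 40/50
  H: (18/50) * 3 = 54/50
Sum = (5 + 33 + 30 + 40 + 54)/50 = 162/50

L = 162/50 = 3.2400 bits/symbol


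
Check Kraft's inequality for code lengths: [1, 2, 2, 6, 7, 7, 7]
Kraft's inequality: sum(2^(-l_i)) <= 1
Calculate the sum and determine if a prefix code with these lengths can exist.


Sum = 2^(-1) + 2^(-2) + 2^(-2) + 2^(-6) + 2^(-7) + 2^(-7) + 2^(-7)
    = 0.5 + 0.25 + 0.25 + 0.015625 + 0.0078125 + 0.0078125 + 0.0078125
    = 133/128 = 1.0390625
Since 1.0390625 > 1, Kraft's inequality is NOT satisfied.
A prefix code with these lengths CANNOT exist.

Kraft sum = 1.0390625. Not satisfied.


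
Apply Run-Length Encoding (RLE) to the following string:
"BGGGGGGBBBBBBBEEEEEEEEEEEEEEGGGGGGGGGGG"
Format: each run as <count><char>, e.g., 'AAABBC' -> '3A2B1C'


Scanning runs left to right:
  i=0: run of 'B' x 1 -> '1B'
  i=1: run of 'G' x 6 -> '6G'
  i=7: run of 'B' x 7 -> '7B'
  i=14: run of 'E' x 14 -> '14E'
  i=28: run of 'G' x 11 -> '11G'

RLE = 1B6G7B14E11G


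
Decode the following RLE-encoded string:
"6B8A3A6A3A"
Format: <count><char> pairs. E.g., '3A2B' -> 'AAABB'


Expanding each <count><char> pair:
  6B -> 'BBBBBB'
  8A -> 'AAAAAAAA'
  3A -> 'AAA'
  6A -> 'AAAAAA'
  3A -> 'AAA'

Decoded = BBBBBBAAAAAAAAAAAAAAAAAAAA


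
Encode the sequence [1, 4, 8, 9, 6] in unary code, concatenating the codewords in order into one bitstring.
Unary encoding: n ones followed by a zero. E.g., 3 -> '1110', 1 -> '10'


Encode each number as n ones followed by a terminating 0:
  1 -> 10 (2 bits)
  4 -> 11110 (5 bits)
  8 -> 111111110 (9 bits)
  9 -> 1111111110 (10 bits)
  6 -> 1111110 (7 bits)
Total length = 2 + 5 + 9 + 10 + 7 = 33 bits.

Unary([1, 4, 8, 9, 6]) = 101111011111111011111111101111110 (33 bits)


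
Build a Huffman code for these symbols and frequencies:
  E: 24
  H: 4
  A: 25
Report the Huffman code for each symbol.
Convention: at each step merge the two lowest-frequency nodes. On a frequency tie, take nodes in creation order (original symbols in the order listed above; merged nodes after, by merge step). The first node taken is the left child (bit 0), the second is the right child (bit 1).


Huffman tree construction:
Step 1: Merge H(4) + E(24) = 28
Step 2: Merge A(25) + (H+E)(28) = 53
Read each symbol's code off the tree from the root (left child = 0, right child = 1).

Codes:
  E: 11 (length 2)
  H: 10 (length 2)
  A: 0 (length 1)
Average code length: 81/53 = 1.5283 bits/symbol


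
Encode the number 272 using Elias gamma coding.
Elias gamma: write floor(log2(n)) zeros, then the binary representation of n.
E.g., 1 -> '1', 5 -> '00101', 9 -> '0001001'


num_bits = floor(log2(272)) + 1 = 9
leading_zeros = num_bits - 1 = 8
binary(272) = 100010000

Elias gamma(272) = '00000000' + '100010000' = 00000000100010000 (17 bits)


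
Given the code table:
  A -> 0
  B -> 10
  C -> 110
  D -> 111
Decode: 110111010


Decoding:
110 -> C
111 -> D
0 -> A
10 -> B


Result: CDAB


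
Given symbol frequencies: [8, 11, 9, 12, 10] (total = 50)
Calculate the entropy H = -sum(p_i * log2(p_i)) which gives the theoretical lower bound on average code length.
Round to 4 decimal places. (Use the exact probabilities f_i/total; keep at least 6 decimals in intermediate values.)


Per-symbol terms -p_i * log2(p_i) with p_i = f_i/50:
  p = 8/50 = 0.160000: log2(p) = -2.643856, -p*log2(p) = 0.423017
  p = 11/50 = 0.220000: log2(p) = -2.184425, -p*log2(p) = 0.480573
  p = 9/50 = 0.180000: log2(p) = -2.473931, -p*log2(p) = 0.445308
  p = 12/50 = 0.240000: log2(p) = -2.058894, -p*log2(p) = 0.494134
  p = 10/50 = 0.200000: log2(p) = -2.321928, -p*log2(p) = 0.464386
H = 0.423017 + 0.480573 + 0.445308 + 0.494134 + 0.464386 = 2.307418

H = 2.3074 bits/symbol
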